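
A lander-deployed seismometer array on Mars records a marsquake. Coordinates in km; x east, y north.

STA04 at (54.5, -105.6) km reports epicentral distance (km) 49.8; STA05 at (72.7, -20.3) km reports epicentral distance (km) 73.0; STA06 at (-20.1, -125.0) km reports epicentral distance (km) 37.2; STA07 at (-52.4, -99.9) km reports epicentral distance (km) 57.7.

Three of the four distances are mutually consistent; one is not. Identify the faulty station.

Solve using three stations at a time. Using STA04, STA06, STA07 (subtract circle equations pairwise → linear system) gives (x, y) ≈ (5.3, -97.7).
Distances from that point to each station vs reported:
  STA04: calculated 49.8 vs reported 49.8 → residual 0.0 km
  STA05: calculated 102.7 vs reported 73.0 → residual 29.7 km
  STA06: calculated 37.2 vs reported 37.2 → residual 0.0 km
  STA07: calculated 57.7 vs reported 57.7 → residual 0.0 km
STA04, STA06, STA07 are mutually consistent (residuals ≈ 0); STA05 is off by 29.7 km.

STA05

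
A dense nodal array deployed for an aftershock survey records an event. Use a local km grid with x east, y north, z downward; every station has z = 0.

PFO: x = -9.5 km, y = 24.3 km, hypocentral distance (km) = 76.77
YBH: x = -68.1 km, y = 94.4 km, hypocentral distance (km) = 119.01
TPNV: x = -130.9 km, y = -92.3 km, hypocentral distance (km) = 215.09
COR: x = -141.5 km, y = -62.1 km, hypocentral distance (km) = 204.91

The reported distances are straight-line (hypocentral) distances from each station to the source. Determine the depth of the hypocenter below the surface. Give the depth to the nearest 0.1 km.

Each station gives a sphere (x−x_i)² + (y−y_i)² + z² = d_i² (stations at z=0).
Subtracting the PFO sphere from YBH and TPNV: z² cancels, leaving linear equations in x and y:
-117.2 x + 140.2 y = 4598.48
-242.8 x − 233.2 y = -15396.72
Solving: x ≈ 17.700, y ≈ 47.595 km (keep extra digits for the depth step; rounded: 17.7, 47.6).
Then from the PFO sphere: z² = 76.77² − (x + 9.5)² − (y − 24.3)² with x = 17.700, y = 47.595, so z ≈ 67.905 ≈ 67.9 km.

67.9 km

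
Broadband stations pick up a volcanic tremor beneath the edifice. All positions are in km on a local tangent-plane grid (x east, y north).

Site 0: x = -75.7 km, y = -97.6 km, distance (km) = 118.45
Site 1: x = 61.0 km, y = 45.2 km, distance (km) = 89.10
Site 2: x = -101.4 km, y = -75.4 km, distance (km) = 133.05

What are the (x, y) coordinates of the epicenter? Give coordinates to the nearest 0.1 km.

Circle about each station: (x + 75.7)² + (y + 97.6)² = 118.45²; (x − 61.0)² + (y − 45.2)² = 89.10²; (x + 101.4)² + (y + 75.4)² = 133.05².
Subtracting the Site 0 equation from the Site 1 and Site 2 equations removes the quadratic terms:
273.4 x + 285.6 y = -3400.62
-51.4 x + 44.4 y = -2961.03
Solving the 2×2 system: x ≈ 25.9, y ≈ -36.7 km.

x ≈ 25.9 km, y ≈ -36.7 km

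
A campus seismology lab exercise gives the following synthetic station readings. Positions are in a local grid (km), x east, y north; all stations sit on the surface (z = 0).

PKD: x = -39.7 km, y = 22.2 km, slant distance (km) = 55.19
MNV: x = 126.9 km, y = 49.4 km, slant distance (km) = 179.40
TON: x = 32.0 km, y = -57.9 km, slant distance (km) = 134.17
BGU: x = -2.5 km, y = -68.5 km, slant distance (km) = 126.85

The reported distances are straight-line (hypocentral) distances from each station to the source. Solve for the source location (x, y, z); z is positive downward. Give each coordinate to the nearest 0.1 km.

(-44.4, 39.2, 52.3)

Each station gives a sphere (x−x_i)² + (y−y_i)² + z² = d_i² (stations at z=0).
Subtracting the PKD sphere from MNV and TON: z² cancels, leaving linear equations in x and y:
333.2 x + 54.4 y = -12663.38
143.4 x − 160.2 y = -12648.17
Solving: x ≈ -44.406, y ≈ 39.203 km (keep extra digits for the depth step; rounded: -44.4, 39.2).
Then from the PKD sphere: z² = 55.19² − (x + 39.7)² − (y − 22.2)² with x = -44.406, y = 39.203, so z ≈ 52.294 ≈ 52.3 km.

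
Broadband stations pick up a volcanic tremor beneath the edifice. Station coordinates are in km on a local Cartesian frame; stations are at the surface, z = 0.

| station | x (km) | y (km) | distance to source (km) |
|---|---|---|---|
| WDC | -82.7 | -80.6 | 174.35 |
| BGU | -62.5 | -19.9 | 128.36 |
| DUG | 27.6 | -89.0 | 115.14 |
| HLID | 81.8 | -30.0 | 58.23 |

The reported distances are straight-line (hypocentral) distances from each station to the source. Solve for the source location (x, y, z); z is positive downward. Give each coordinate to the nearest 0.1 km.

Each station gives a sphere (x−x_i)² + (y−y_i)² + z² = d_i² (stations at z=0).
Subtracting the WDC sphere from BGU and DUG: z² cancels, leaving linear equations in x and y:
40.4 x + 121.4 y = 4888.24
220.6 x − 16.8 y = 12487.81
Solving: x ≈ 58.200, y ≈ 20.898 km (keep extra digits for the depth step; rounded: 58.2, 20.9).
Then from the WDC sphere: z² = 174.35² − (x + 82.7)² − (y + 80.6)² with x = 58.200, y = 20.898, so z ≈ 15.597 ≈ 15.6 km.

x ≈ 58.2 km, y ≈ 20.9 km, depth ≈ 15.6 km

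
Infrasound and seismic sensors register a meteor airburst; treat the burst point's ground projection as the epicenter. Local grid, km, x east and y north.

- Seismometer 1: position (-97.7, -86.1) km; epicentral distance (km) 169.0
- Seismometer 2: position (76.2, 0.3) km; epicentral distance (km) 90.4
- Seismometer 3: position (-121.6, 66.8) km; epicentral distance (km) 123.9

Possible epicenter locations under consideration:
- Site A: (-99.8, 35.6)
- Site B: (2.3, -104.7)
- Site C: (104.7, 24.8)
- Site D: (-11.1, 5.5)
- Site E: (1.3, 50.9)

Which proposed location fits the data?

Site E

For each candidate, compare |candidate − station| to the reported distance:
Site A: residuals Seismometer 1 47.3, Seismometer 2 89.1, Seismometer 3 85.8 → max 89.1 km
Site B: residuals Seismometer 1 67.3, Seismometer 2 38.0, Seismometer 3 87.7 → max 87.7 km
Site C: residuals Seismometer 1 61.8, Seismometer 2 52.8, Seismometer 3 106.3 → max 106.3 km
Site D: residuals Seismometer 1 42.9, Seismometer 2 2.9, Seismometer 3 2.5 → max 42.9 km
Site E: residuals Seismometer 1 0.0, Seismometer 2 0.0, Seismometer 3 0.0 → max 0.0 km
Only Site E has all residuals ≈ 0.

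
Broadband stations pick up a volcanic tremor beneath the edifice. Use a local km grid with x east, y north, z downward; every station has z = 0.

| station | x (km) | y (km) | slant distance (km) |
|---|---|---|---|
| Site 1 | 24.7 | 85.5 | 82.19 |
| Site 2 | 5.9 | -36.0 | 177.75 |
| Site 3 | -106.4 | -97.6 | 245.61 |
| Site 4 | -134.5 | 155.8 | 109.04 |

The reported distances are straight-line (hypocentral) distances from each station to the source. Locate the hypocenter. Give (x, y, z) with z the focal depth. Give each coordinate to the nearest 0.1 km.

Each station gives a sphere (x−x_i)² + (y−y_i)² + z² = d_i² (stations at z=0).
Subtracting the Site 1 sphere from Site 2 and Site 3: z² cancels, leaving linear equations in x and y:
-37.6 x − 243.0 y = -31429.40
-262.2 x − 366.2 y = -40642.70
Solving: x ≈ -32.701, y ≈ 134.399 km (keep extra digits for the depth step; rounded: -32.7, 134.4).
Then from the Site 1 sphere: z² = 82.19² − (x − 24.7)² − (y − 85.5)² with x = -32.701, y = 134.399, so z ≈ 32.699 ≈ 32.7 km.

x ≈ -32.7 km, y ≈ 134.4 km, depth ≈ 32.7 km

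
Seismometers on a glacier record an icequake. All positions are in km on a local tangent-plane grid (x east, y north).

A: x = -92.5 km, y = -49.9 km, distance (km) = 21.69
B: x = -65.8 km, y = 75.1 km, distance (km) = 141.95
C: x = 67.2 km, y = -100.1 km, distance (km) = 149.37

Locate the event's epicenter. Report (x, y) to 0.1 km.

(-78.3, -66.3)

Circle about each station: (x + 92.5)² + (y + 49.9)² = 21.69²; (x + 65.8)² + (y − 75.1)² = 141.95²; (x − 67.2)² + (y + 100.1)² = 149.37².
Subtracting the A equation from the B and C equations removes the quadratic terms:
53.4 x + 250.0 y = -20755.96
319.4 x − 100.4 y = -18351.35
Solving the 2×2 system: x ≈ -78.3, y ≈ -66.3 km.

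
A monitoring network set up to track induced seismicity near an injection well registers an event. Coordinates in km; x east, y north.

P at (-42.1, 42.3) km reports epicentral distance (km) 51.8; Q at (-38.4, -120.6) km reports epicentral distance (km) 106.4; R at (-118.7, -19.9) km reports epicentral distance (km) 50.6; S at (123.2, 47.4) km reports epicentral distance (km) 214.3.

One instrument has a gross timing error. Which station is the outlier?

Solve using three stations at a time. Using P, R, S (subtract circle equations pairwise → linear system) gives (x, y) ≈ (-89.5, 21.4).
Distances from that point to each station vs reported:
  P: calculated 51.8 vs reported 51.8 → residual 0.0 km
  Q: calculated 151.0 vs reported 106.4 → residual 44.6 km
  R: calculated 50.6 vs reported 50.6 → residual 0.0 km
  S: calculated 214.3 vs reported 214.3 → residual 0.0 km
P, R, S are mutually consistent (residuals ≈ 0); Q is off by 44.6 km.

Q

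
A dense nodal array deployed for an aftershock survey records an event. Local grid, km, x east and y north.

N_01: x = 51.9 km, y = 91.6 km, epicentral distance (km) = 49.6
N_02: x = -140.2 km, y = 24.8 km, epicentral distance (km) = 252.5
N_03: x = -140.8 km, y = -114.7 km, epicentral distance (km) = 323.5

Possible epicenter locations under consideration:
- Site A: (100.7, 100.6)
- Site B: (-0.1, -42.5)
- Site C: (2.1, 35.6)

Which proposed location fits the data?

For each candidate, compare |candidate − station| to the reported distance:
Site A: residuals N_01 0.0, N_02 0.0, N_03 0.0 → max 0.0 km
Site B: residuals N_01 94.2, N_02 97.1, N_03 165.4 → max 165.4 km
Site C: residuals N_01 25.3, N_02 109.8, N_03 116.1 → max 116.1 km
Only Site A has all residuals ≈ 0.

Site A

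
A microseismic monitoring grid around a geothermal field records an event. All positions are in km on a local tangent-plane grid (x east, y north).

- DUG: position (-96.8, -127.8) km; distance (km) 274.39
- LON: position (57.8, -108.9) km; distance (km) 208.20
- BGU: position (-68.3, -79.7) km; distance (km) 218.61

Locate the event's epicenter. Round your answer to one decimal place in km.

57.2 km east, 99.3 km north

Circle about each station: (x + 96.8)² + (y + 127.8)² = 274.39²; (x − 57.8)² + (y + 108.9)² = 208.20²; (x + 68.3)² + (y + 79.7)² = 218.61².
Subtracting pairs of circle equations eliminates x²+y² and gives linear equations (the radical axes):
309.2 x + 37.8 y = 21439.60
57.0 x + 96.2 y = 12813.44
Solving the 2×2 system: x ≈ 57.2, y ≈ 99.3 km.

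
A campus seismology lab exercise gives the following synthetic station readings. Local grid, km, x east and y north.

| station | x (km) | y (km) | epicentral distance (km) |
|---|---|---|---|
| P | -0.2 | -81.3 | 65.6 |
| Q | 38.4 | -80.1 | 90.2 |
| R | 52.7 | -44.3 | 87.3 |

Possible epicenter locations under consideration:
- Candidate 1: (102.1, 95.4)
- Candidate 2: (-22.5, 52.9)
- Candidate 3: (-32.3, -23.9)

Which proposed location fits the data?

For each candidate, compare |candidate − station| to the reported distance:
Candidate 1: residuals P 138.6, Q 96.5, R 60.9 → max 138.6 km
Candidate 2: residuals P 70.4, Q 56.1, R 35.6 → max 70.4 km
Candidate 3: residuals P 0.2, Q 0.1, R 0.1 → max 0.2 km
Only Candidate 3 has all residuals ≈ 0.

Candidate 3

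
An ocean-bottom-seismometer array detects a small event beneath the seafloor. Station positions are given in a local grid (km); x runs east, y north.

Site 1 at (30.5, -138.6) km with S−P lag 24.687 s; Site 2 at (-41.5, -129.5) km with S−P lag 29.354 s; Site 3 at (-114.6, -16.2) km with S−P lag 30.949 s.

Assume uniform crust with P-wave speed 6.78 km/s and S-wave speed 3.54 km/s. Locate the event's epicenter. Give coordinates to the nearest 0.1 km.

Distance from S−P lag: d = Δt · v_P v_S / (v_P − v_S) = Δt · (6.78·3.54)/(6.78−3.54) ≈ 7.4078·Δt.
So d_Site 1 = 182.88, d_Site 2 = 217.45, d_Site 3 = 229.26 km.
Circle about each station: (x − 30.5)² + (y + 138.6)² = 182.88²; (x + 41.5)² + (y + 129.5)² = 217.45²; (x + 114.6)² + (y + 16.2)² = 229.26².
Subtracting pairs of circle equations eliminates x²+y² and gives linear equations (the radical axes):
-144.0 x + 18.2 y = -15487.12
-290.2 x + 244.8 y = -25859.66
Solving the 2×2 system: x ≈ 110.8, y ≈ 25.7 km.

x ≈ 110.8 km, y ≈ 25.7 km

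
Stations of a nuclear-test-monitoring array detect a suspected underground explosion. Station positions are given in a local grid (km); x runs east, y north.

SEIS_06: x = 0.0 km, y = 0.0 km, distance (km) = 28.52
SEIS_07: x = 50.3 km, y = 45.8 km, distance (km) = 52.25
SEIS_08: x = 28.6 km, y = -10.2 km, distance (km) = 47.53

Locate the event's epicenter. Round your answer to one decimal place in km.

Circle about each station: x² + y² = 28.52²; (x − 50.3)² + (y − 45.8)² = 52.25²; (x − 28.6)² + (y + 10.2)² = 47.53².
Subtracting the SEIS_06 equation from the SEIS_07 and SEIS_08 equations removes the quadratic terms:
100.6 x + 91.6 y = 2711.06
57.2 x − 20.4 y = -523.71
Solving the 2×2 system: x ≈ 1.0, y ≈ 28.5 km.

1.0 km east, 28.5 km north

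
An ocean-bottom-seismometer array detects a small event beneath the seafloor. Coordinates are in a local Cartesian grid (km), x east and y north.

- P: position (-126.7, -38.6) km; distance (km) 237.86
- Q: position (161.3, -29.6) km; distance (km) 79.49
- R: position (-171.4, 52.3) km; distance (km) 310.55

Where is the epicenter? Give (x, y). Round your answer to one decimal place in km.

106.2 km east, -86.9 km north

Circle about each station: (x + 126.7)² + (y + 38.6)² = 237.86²; (x − 161.3)² + (y + 29.6)² = 79.49²; (x + 171.4)² + (y − 52.3)² = 310.55².
Subtracting the P equation from the Q and R equations removes the quadratic terms:
576.0 x + 18.0 y = 59609.72
-89.4 x + 181.8 y = -25293.52
Solving the 2×2 system: x ≈ 106.2, y ≈ -86.9 km.
Check against P (with the unrounded x, y): √((x + 126.7)²+(y + 38.6)²) = 237.86 ≈ 237.86 km. ✓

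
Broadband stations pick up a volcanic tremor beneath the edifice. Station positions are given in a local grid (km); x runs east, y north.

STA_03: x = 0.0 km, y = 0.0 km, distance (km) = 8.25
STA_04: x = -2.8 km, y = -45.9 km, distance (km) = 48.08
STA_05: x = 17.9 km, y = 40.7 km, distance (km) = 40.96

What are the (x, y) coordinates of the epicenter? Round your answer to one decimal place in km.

Circle about each station: x² + y² = 8.25²; (x + 2.8)² + (y + 45.9)² = 48.08²; (x − 17.9)² + (y − 40.7)² = 40.96².
Subtracting the STA_03 equation from the STA_04 and STA_05 equations removes the quadratic terms:
-5.6 x − 91.8 y = -128.97
35.8 x + 81.4 y = 367.24
Solving the 2×2 system: x ≈ 8.2, y ≈ 0.9 km.

(8.2, 0.9)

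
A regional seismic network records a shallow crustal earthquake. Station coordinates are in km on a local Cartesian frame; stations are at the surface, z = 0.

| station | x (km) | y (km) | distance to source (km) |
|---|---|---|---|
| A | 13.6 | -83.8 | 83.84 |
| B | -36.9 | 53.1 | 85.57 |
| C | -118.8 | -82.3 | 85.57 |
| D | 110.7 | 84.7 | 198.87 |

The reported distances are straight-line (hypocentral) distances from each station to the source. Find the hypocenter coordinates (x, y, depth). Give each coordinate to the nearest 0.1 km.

x ≈ -50.9 km, y ≈ -30.9 km, depth ≈ 8.4 km

Each station gives a sphere (x−x_i)² + (y−y_i)² + z² = d_i² (stations at z=0).
Subtracting the A sphere from B and C: z² cancels, leaving linear equations in x and y:
-101.0 x + 273.8 y = -3319.26
-264.8 x + 3.0 y = 13386.25
Solving: x ≈ -50.902, y ≈ -30.900 km (keep extra digits for the depth step; rounded: -50.9, -30.9).
Then from the A sphere: z² = 83.84² − (x − 13.6)² − (y + 83.8)² with x = -50.902, y = -30.900, so z ≈ 8.380 ≈ 8.4 km.
Check against D (with the unrounded solution): distance 198.87 ≈ 198.87 km. ✓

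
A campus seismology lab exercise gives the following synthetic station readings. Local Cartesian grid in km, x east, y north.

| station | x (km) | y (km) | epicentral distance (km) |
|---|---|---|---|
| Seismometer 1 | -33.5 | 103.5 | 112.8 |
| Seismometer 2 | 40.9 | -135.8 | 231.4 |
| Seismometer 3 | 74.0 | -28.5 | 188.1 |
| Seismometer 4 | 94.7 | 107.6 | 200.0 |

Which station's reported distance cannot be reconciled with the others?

Solve using three stations at a time. Using Seismometer 2, Seismometer 3, Seismometer 4 (subtract circle equations pairwise → linear system) gives (x, y) ≈ (-97.2, 50.2).
Distances from that point to each station vs reported:
  Seismometer 1: calculated 83.0 vs reported 112.8 → residual 29.8 km
  Seismometer 2: calculated 231.6 vs reported 231.4 → residual 0.2 km
  Seismometer 3: calculated 188.4 vs reported 188.1 → residual 0.3 km
  Seismometer 4: calculated 200.3 vs reported 200.0 → residual 0.3 km
Seismometer 2, Seismometer 3, Seismometer 4 are mutually consistent (residuals ≈ 0); Seismometer 1 is off by 29.8 km.

Seismometer 1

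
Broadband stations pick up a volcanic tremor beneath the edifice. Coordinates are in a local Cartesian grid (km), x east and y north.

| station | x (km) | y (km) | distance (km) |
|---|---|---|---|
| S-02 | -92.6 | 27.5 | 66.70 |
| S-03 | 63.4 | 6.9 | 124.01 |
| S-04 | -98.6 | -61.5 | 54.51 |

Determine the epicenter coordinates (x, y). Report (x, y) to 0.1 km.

-55.6 km east, -28.0 km north

Circle about each station: (x + 92.6)² + (y − 27.5)² = 66.70²; (x − 63.4)² + (y − 6.9)² = 124.01²; (x + 98.6)² + (y + 61.5)² = 54.51².
Subtracting the S-02 equation from the S-03 and S-04 equations removes the quadratic terms:
312.0 x − 41.2 y = -16193.43
-12.0 x − 178.0 y = 5650.75
Solving the 2×2 system: x ≈ -55.6, y ≈ -28.0 km.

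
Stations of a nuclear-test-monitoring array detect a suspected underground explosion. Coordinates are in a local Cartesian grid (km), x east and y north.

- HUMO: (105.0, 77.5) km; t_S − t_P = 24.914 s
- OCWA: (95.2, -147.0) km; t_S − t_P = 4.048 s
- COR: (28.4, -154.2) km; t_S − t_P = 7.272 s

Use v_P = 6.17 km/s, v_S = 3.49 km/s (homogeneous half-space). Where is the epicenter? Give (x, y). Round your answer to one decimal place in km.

(76.2, -120.6)

Distance from S−P lag: d = Δt · v_P v_S / (v_P − v_S) = Δt · (6.17·3.49)/(6.17−3.49) ≈ 8.0348·Δt.
So d_HUMO = 200.18, d_OCWA = 32.52, d_COR = 58.43 km.
Circle about each station: (x − 105.0)² + (y − 77.5)² = 200.18²; (x − 95.2)² + (y + 147.0)² = 32.52²; (x − 28.4)² + (y + 154.2)² = 58.43².
Subtracting pairs of circle equations eliminates x²+y² and gives linear equations (the radical axes):
-19.6 x − 449.0 y = 52655.27
-153.2 x − 463.4 y = 44210.92
Solving the 2×2 system: x ≈ 76.2, y ≈ -120.6 km.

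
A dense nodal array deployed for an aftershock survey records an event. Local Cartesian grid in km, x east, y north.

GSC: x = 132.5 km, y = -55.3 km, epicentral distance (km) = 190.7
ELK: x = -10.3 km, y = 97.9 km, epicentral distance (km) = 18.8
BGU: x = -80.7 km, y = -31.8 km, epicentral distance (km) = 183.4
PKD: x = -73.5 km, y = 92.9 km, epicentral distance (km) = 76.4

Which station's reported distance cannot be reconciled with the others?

BGU

Solve using three stations at a time. Using GSC, ELK, PKD (subtract circle equations pairwise → linear system) gives (x, y) ≈ (2.4, 84.1).
Distances from that point to each station vs reported:
  GSC: calculated 190.7 vs reported 190.7 → residual 0.0 km
  ELK: calculated 18.7 vs reported 18.8 → residual 0.1 km
  BGU: calculated 142.6 vs reported 183.4 → residual 40.8 km
  PKD: calculated 76.4 vs reported 76.4 → residual 0.0 km
GSC, ELK, PKD are mutually consistent (residuals ≈ 0); BGU is off by 40.8 km.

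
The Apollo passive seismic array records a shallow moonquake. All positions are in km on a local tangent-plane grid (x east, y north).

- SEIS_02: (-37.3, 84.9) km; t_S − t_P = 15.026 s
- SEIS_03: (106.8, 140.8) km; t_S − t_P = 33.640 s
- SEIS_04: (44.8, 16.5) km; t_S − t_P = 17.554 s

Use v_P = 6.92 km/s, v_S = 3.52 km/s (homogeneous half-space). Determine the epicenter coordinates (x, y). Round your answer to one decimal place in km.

-76.9 km east, -15.2 km north

Distance from S−P lag: d = Δt · v_P v_S / (v_P − v_S) = Δt · (6.92·3.52)/(6.92−3.52) ≈ 7.1642·Δt.
So d_SEIS_02 = 107.65, d_SEIS_03 = 241.00, d_SEIS_04 = 125.76 km.
Circle about each station: (x + 37.3)² + (y − 84.9)² = 107.65²; (x − 106.8)² + (y − 140.8)² = 241.00²; (x − 44.8)² + (y − 16.5)² = 125.76².
Subtracting the SEIS_02 equation from the SEIS_03 and SEIS_04 equations removes the quadratic terms:
288.2 x + 111.8 y = -23860.90
164.2 x − 136.8 y = -10547.07
Solving the 2×2 system: x ≈ -76.9, y ≈ -15.2 km.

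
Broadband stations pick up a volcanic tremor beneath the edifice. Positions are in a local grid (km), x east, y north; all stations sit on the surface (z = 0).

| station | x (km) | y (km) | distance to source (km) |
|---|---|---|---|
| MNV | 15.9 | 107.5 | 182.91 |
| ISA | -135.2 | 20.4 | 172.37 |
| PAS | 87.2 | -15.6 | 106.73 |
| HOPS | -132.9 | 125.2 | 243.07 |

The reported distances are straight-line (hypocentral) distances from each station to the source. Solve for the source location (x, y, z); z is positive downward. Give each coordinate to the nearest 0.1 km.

(5.4, -70.4, 41.2)

Each station gives a sphere (x−x_i)² + (y−y_i)² + z² = d_i² (stations at z=0).
Subtracting the MNV sphere from ISA and PAS: z² cancels, leaving linear equations in x and y:
-302.2 x − 174.2 y = 10630.79
142.6 x − 246.2 y = 18102.92
Solving: x ≈ 5.403, y ≈ -70.400 km (keep extra digits for the depth step; rounded: 5.4, -70.4).
Then from the MNV sphere: z² = 182.91² − (x − 15.9)² − (y − 107.5)² with x = 5.403, y = -70.400, so z ≈ 41.200 ≈ 41.2 km.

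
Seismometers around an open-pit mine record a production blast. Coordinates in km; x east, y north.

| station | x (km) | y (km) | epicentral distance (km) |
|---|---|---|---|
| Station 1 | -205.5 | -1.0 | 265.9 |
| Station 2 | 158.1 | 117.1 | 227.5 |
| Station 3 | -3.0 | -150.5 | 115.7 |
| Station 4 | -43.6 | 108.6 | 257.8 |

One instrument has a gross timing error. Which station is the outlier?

Solve using three stations at a time. Using Station 2, Station 3, Station 4 (subtract circle equations pairwise → linear system) gives (x, y) ≈ (102.8, -103.6).
Distances from that point to each station vs reported:
  Station 1: calculated 324.9 vs reported 265.9 → residual 59.0 km
  Station 2: calculated 227.5 vs reported 227.5 → residual 0.0 km
  Station 3: calculated 115.7 vs reported 115.7 → residual 0.0 km
  Station 4: calculated 257.8 vs reported 257.8 → residual 0.0 km
Station 2, Station 3, Station 4 are mutually consistent (residuals ≈ 0); Station 1 is off by 59.0 km.

Station 1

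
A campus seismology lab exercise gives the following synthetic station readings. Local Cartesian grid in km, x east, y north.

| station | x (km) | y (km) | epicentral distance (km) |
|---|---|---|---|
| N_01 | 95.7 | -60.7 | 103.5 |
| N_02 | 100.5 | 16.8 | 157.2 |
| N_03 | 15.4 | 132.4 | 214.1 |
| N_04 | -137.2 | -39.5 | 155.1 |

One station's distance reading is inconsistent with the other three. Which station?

N_03

Solve using three stations at a time. Using N_01, N_02, N_04 (subtract circle equations pairwise → linear system) gives (x, y) ≈ (2.8, -106.4).
Distances from that point to each station vs reported:
  N_01: calculated 103.5 vs reported 103.5 → residual 0.0 km
  N_02: calculated 157.2 vs reported 157.2 → residual 0.0 km
  N_03: calculated 239.1 vs reported 214.1 → residual 25.0 km
  N_04: calculated 155.1 vs reported 155.1 → residual 0.0 km
N_01, N_02, N_04 are mutually consistent (residuals ≈ 0); N_03 is off by 25.0 km.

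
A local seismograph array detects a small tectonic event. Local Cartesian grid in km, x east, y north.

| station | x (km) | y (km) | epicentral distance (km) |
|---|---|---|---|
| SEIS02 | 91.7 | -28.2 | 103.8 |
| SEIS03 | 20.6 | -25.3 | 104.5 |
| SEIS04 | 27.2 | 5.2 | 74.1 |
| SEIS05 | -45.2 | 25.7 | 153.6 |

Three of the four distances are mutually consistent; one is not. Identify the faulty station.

SEIS05

Solve using three stations at a time. Using SEIS02, SEIS03, SEIS04 (subtract circle equations pairwise → linear system) gives (x, y) ≈ (61.2, 70.9).
Distances from that point to each station vs reported:
  SEIS02: calculated 103.7 vs reported 103.8 → residual 0.1 km
  SEIS03: calculated 104.4 vs reported 104.5 → residual 0.1 km
  SEIS04: calculated 74.0 vs reported 74.1 → residual 0.1 km
  SEIS05: calculated 115.6 vs reported 153.6 → residual 38.0 km
SEIS02, SEIS03, SEIS04 are mutually consistent (residuals ≈ 0); SEIS05 is off by 38.0 km.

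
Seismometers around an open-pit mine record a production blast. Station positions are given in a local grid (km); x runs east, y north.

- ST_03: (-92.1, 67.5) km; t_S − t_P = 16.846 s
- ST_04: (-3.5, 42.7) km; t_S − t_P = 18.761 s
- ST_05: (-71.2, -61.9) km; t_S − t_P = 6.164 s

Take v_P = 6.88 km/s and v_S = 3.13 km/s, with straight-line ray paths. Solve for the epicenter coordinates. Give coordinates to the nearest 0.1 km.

Distance from S−P lag: d = Δt · v_P v_S / (v_P − v_S) = Δt · (6.88·3.13)/(6.88−3.13) ≈ 5.7425·Δt.
So d_ST_03 = 96.74, d_ST_04 = 107.74, d_ST_05 = 35.40 km.
Circle about each station: (x + 92.1)² + (y − 67.5)² = 96.74²; (x + 3.5)² + (y − 42.7)² = 107.74²; (x + 71.2)² + (y + 61.9)² = 35.40².
Subtracting the ST_03 equation from the ST_04 and ST_05 equations removes the quadratic terms:
177.2 x − 49.6 y = -13452.40
41.8 x − 258.8 y = 3967.86
Solving the 2×2 system: x ≈ -84.0, y ≈ -28.9 km.
Check against ST_03 (with the unrounded x, y): √((x + 92.1)²+(y − 67.5)²) = 96.74 ≈ 96.74 km. ✓

x ≈ -84.0 km, y ≈ -28.9 km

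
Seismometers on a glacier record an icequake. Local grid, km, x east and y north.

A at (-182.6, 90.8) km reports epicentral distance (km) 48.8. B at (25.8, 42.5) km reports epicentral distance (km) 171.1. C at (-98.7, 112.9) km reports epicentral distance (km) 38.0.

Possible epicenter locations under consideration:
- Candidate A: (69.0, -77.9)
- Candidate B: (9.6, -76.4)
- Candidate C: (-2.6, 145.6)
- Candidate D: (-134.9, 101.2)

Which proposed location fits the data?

For each candidate, compare |candidate − station| to the reported distance:
Candidate A: residuals A 254.1, B 43.2, C 216.0 → max 254.1 km
Candidate B: residuals A 205.9, B 51.1, C 180.1 → max 205.9 km
Candidate C: residuals A 139.4, B 64.2, C 63.5 → max 139.4 km
Candidate D: residuals A 0.0, B 0.0, C 0.0 → max 0.0 km
Only Candidate D has all residuals ≈ 0.

Candidate D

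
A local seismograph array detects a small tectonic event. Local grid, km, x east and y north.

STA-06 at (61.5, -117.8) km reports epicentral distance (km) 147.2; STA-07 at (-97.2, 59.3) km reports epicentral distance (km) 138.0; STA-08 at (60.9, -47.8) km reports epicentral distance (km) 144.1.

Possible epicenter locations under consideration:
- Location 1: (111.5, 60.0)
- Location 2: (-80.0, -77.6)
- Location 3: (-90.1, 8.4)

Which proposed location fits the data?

For each candidate, compare |candidate − station| to the reported distance:
Location 1: residuals STA-06 37.5, STA-07 70.7, STA-08 25.0 → max 70.7 km
Location 2: residuals STA-06 0.1, STA-07 0.0, STA-08 0.1 → max 0.1 km
Location 3: residuals STA-06 50.1, STA-07 86.6, STA-08 17.0 → max 86.6 km
Only Location 2 has all residuals ≈ 0.

Location 2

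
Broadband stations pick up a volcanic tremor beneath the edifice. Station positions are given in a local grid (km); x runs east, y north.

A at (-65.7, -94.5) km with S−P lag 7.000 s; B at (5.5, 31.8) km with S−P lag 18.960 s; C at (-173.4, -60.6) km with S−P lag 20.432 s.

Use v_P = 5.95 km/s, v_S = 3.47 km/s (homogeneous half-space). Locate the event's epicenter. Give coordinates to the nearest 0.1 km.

-15.8 km east, -124.6 km north

Distance from S−P lag: d = Δt · v_P v_S / (v_P − v_S) = Δt · (5.95·3.47)/(5.95−3.47) ≈ 8.3252·Δt.
So d_A = 58.28, d_B = 157.85, d_C = 170.10 km.
Circle about each station: (x + 65.7)² + (y + 94.5)² = 58.28²; (x − 5.5)² + (y − 31.8)² = 157.85²; (x + 173.4)² + (y + 60.6)² = 170.10².
Subtracting the A equation from the B and C equations removes the quadratic terms:
142.4 x + 252.6 y = -33725.31
-215.4 x + 67.8 y = -5044.27
Solving the 2×2 system: x ≈ -15.8, y ≈ -124.6 km.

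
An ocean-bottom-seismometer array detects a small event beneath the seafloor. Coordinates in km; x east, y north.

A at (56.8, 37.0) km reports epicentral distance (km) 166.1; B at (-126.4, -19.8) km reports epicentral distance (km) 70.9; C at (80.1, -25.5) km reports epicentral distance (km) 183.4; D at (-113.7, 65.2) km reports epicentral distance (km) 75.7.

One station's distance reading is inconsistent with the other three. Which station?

B

Solve using three stations at a time. Using A, C, D (subtract circle equations pairwise → linear system) gives (x, y) ≈ (-102.6, -9.6).
Distances from that point to each station vs reported:
  A: calculated 166.1 vs reported 166.1 → residual 0.0 km
  B: calculated 25.9 vs reported 70.9 → residual 45.0 km
  C: calculated 183.4 vs reported 183.4 → residual 0.0 km
  D: calculated 75.7 vs reported 75.7 → residual 0.0 km
A, C, D are mutually consistent (residuals ≈ 0); B is off by 45.0 km.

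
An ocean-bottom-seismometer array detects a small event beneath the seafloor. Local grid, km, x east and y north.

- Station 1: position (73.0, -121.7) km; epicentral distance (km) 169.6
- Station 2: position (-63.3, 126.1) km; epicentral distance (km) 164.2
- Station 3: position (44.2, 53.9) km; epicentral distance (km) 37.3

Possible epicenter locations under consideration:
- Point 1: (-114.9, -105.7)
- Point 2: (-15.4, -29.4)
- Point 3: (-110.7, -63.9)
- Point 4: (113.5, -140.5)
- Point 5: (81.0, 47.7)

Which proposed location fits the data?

Point 5

For each candidate, compare |candidate − station| to the reported distance:
Point 1: residuals Station 1 19.0, Station 2 73.3, Station 3 188.1 → max 188.1 km
Point 2: residuals Station 1 41.8, Station 2 1.5, Station 3 65.1 → max 65.1 km
Point 3: residuals Station 1 23.0, Station 2 31.6, Station 3 157.3 → max 157.3 km
Point 4: residuals Station 1 124.9, Station 2 155.7, Station 3 169.1 → max 169.1 km
Point 5: residuals Station 1 0.0, Station 2 0.0, Station 3 0.0 → max 0.0 km
Only Point 5 has all residuals ≈ 0.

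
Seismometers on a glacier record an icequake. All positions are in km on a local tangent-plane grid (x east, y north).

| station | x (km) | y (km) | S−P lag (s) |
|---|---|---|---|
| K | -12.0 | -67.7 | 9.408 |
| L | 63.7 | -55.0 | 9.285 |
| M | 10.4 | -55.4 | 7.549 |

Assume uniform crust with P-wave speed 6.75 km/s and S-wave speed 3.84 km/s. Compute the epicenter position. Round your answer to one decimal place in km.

Distance from S−P lag: d = Δt · v_P v_S / (v_P − v_S) = Δt · (6.75·3.84)/(6.75−3.84) ≈ 8.9072·Δt.
So d_K = 83.80, d_L = 82.70, d_M = 67.24 km.
Circle about each station: (x + 12.0)² + (y + 67.7)² = 83.80²; (x − 63.7)² + (y + 55.0)² = 82.70²; (x − 10.4)² + (y + 55.4)² = 67.24².
Subtracting the K equation from the L and M equations removes the quadratic terms:
151.4 x + 25.4 y = 2538.55
44.8 x + 24.6 y = 951.25
Solving the 2×2 system: x ≈ 14.8, y ≈ 11.7 km.

14.8 km east, 11.7 km north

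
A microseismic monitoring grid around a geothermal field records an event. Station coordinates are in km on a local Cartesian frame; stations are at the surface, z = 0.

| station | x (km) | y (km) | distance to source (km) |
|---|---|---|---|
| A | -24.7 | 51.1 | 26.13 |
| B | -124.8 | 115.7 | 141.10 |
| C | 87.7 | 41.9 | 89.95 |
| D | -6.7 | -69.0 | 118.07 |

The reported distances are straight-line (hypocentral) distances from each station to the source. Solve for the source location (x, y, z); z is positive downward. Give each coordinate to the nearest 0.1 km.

x ≈ -1.3 km, y ≈ 48.4 km, depth ≈ 11.3 km

Each station gives a sphere (x−x_i)² + (y−y_i)² + z² = d_i² (stations at z=0).
Subtracting the A sphere from B and C: z² cancels, leaving linear equations in x and y:
-200.2 x + 129.2 y = 6513.80
224.8 x − 18.4 y = -1182.63
Solving: x ≈ -1.299, y ≈ 48.404 km (keep extra digits for the depth step; rounded: -1.3, 48.4).
Then from the A sphere: z² = 26.13² − (x + 24.7)² − (y − 51.1)² with x = -1.299, y = 48.404, so z ≈ 11.309 ≈ 11.3 km.
Check against D (with the unrounded solution): distance 118.07 ≈ 118.07 km. ✓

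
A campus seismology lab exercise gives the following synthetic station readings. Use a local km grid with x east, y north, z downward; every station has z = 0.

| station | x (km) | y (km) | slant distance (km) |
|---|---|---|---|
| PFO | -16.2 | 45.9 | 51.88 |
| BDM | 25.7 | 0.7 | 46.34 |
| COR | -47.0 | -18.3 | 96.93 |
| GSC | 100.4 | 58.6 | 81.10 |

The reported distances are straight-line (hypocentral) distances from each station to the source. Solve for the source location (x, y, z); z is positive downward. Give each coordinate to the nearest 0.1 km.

x ≈ 27.0 km, y ≈ 37.9 km, depth ≈ 27.6 km

Each station gives a sphere (x−x_i)² + (y−y_i)² + z² = d_i² (stations at z=0).
Subtracting the PFO sphere from BDM and COR: z² cancels, leaving linear equations in x and y:
83.8 x − 90.4 y = -1164.13
-61.6 x − 128.4 y = -6529.25
Solving: x ≈ 26.994, y ≈ 37.901 km (keep extra digits for the depth step; rounded: 27.0, 37.9).
Then from the PFO sphere: z² = 51.88² − (x + 16.2)² − (y − 45.9)² with x = 26.994, y = 37.901, so z ≈ 27.601 ≈ 27.6 km.
Check against GSC (with the unrounded solution): distance 81.11 ≈ 81.10 km. ✓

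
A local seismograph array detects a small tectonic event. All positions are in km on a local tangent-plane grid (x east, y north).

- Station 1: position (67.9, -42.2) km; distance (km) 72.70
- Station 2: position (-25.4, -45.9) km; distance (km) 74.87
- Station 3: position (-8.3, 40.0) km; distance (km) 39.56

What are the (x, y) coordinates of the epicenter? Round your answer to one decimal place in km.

Circle about each station: (x − 67.9)² + (y + 42.2)² = 72.70²; (x + 25.4)² + (y + 45.9)² = 74.87²; (x + 8.3)² + (y − 40.0)² = 39.56².
Subtracting pairs of circle equations eliminates x²+y² and gives linear equations (the radical axes):
-186.6 x − 7.4 y = -3959.51
-152.4 x + 164.4 y = -1002.06
Solving the 2×2 system: x ≈ 20.7, y ≈ 13.1 km.

(20.7, 13.1)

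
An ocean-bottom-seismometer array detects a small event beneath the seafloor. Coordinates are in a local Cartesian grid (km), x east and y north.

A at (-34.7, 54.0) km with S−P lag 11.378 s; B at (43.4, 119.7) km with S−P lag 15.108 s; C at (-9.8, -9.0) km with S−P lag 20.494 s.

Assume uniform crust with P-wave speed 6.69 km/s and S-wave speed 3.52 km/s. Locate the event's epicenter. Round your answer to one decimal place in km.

x ≈ -68.2 km, y ≈ 131.6 km

Distance from S−P lag: d = Δt · v_P v_S / (v_P − v_S) = Δt · (6.69·3.52)/(6.69−3.52) ≈ 7.4286·Δt.
So d_A = 84.52, d_B = 112.23, d_C = 152.24 km.
Circle about each station: (x + 34.7)² + (y − 54.0)² = 84.52²; (x − 43.4)² + (y − 119.7)² = 112.23²; (x + 9.8)² + (y + 9.0)² = 152.24².
Subtracting the A equation from the B and C equations removes the quadratic terms:
156.2 x + 131.4 y = 6639.62
49.8 x − 126.0 y = -19976.44
Solving the 2×2 system: x ≈ -68.2, y ≈ 131.6 km.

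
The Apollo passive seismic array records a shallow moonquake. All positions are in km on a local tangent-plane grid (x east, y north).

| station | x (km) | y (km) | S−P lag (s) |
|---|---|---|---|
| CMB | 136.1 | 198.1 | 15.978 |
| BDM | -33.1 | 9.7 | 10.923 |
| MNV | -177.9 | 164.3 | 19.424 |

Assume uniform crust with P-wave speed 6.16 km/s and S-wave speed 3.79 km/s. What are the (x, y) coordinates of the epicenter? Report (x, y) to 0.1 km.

Distance from S−P lag: d = Δt · v_P v_S / (v_P − v_S) = Δt · (6.16·3.79)/(6.16−3.79) ≈ 9.8508·Δt.
So d_CMB = 157.40, d_BDM = 107.60, d_MNV = 191.34 km.
Circle about each station: (x − 136.1)² + (y − 198.1)² = 157.40²; (x + 33.1)² + (y − 9.7)² = 107.60²; (x + 177.9)² + (y − 164.3)² = 191.34².
Subtracting the CMB equation from the BDM and MNV equations removes the quadratic terms:
-338.4 x − 376.8 y = -43380.12
-628.0 x − 67.6 y = -10960.16
Solving the 2×2 system: x ≈ 5.6, y ≈ 110.1 km.

(5.6, 110.1)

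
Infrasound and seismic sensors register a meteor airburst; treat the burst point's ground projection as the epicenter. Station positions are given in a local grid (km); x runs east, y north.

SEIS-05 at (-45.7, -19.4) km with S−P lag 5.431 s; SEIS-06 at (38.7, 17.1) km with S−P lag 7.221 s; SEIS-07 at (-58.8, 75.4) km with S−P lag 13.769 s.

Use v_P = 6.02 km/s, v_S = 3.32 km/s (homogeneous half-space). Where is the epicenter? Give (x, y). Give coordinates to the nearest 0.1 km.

Distance from S−P lag: d = Δt · v_P v_S / (v_P − v_S) = Δt · (6.02·3.32)/(6.02−3.32) ≈ 7.4024·Δt.
So d_SEIS-05 = 40.20, d_SEIS-06 = 53.45, d_SEIS-07 = 101.92 km.
Circle about each station: (x + 45.7)² + (y + 19.4)² = 40.20²; (x − 38.7)² + (y − 17.1)² = 53.45²; (x + 58.8)² + (y − 75.4)² = 101.92².
Subtracting the SEIS-05 equation from the SEIS-06 and SEIS-07 equations removes the quadratic terms:
168.8 x + 73.0 y = -1915.61
-26.2 x + 189.6 y = -2093.90
Solving the 2×2 system: x ≈ -6.2, y ≈ -11.9 km.

x ≈ -6.2 km, y ≈ -11.9 km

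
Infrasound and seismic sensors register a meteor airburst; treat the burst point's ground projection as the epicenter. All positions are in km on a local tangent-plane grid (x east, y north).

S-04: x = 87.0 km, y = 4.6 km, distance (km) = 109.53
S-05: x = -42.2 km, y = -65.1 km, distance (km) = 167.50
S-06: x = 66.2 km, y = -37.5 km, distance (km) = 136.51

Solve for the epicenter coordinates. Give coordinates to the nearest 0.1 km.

Circle about each station: (x − 87.0)² + (y − 4.6)² = 109.53²; (x + 42.2)² + (y + 65.1)² = 167.50²; (x − 66.2)² + (y + 37.5)² = 136.51².
Subtracting pairs of circle equations eliminates x²+y² and gives linear equations (the radical axes):
-258.4 x − 139.4 y = -17630.74
-41.6 x − 84.2 y = -8439.63
Solving the 2×2 system: x ≈ 19.3, y ≈ 90.7 km.

(19.3, 90.7)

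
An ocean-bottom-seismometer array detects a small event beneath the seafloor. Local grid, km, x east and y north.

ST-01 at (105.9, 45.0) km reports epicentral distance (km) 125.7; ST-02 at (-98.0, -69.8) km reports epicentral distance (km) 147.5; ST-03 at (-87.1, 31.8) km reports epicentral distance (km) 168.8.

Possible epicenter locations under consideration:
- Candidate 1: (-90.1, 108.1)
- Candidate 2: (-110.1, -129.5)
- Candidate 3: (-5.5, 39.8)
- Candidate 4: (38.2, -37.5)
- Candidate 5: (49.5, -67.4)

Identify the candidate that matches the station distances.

Candidate 5

For each candidate, compare |candidate − station| to the reported distance:
Candidate 1: residuals ST-01 80.2, ST-02 30.6, ST-03 92.4 → max 92.4 km
Candidate 2: residuals ST-01 152.0, ST-02 86.6, ST-03 5.9 → max 152.0 km
Candidate 3: residuals ST-01 14.2, ST-02 4.1, ST-03 86.8 → max 86.8 km
Candidate 4: residuals ST-01 19.0, ST-02 7.5, ST-03 25.6 → max 25.6 km
Candidate 5: residuals ST-01 0.1, ST-02 0.0, ST-03 0.0 → max 0.1 km
Only Candidate 5 has all residuals ≈ 0.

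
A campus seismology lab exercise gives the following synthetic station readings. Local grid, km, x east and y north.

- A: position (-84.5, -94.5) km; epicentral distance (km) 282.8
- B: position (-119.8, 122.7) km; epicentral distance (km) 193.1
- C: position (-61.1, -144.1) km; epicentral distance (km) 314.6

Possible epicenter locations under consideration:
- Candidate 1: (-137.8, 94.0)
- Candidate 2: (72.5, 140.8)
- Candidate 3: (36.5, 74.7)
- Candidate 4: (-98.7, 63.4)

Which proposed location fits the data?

Candidate 2

For each candidate, compare |candidate − station| to the reported distance:
Candidate 1: residuals A 86.9, B 159.2, C 64.5 → max 159.2 km
Candidate 2: residuals A 0.1, B 0.0, C 0.1 → max 0.1 km
Candidate 3: residuals A 74.8, B 29.6, C 75.0 → max 75.0 km
Candidate 4: residuals A 124.3, B 130.2, C 103.7 → max 130.2 km
Only Candidate 2 has all residuals ≈ 0.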